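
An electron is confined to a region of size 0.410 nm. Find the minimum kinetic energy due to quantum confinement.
56.662 meV

Using the uncertainty principle:

1. Position uncertainty: Δx ≈ 4.100e-10 m
2. Minimum momentum uncertainty: Δp = ℏ/(2Δx) = 1.286e-25 kg·m/s
3. Minimum kinetic energy:
   KE = (Δp)²/(2m) = (1.286e-25)²/(2 × 9.109e-31 kg)
   KE = 9.078e-21 J = 56.662 meV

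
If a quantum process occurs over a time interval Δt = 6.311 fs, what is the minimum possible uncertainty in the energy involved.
52.148 meV

Using the energy-time uncertainty principle:
ΔEΔt ≥ ℏ/2

The minimum uncertainty in energy is:
ΔE_min = ℏ/(2Δt)
ΔE_min = (1.055e-34 J·s) / (2 × 6.311e-15 s)
ΔE_min = 8.355e-21 J = 52.148 meV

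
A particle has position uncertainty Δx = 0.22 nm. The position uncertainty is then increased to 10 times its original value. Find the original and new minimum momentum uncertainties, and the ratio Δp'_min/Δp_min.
Original Δp_min = 2.397 × 10^-25 kg·m/s; new Δp'_min = 2.397 × 10^-26 kg·m/s; ratio Δp'_min/Δp_min = 1/10.

From the uncertainty principle ΔxΔp ≥ ℏ/2, the minimum momentum uncertainty is Δp_min = ℏ/(2Δx).

Original (Δx = 0.22 nm = 2.200e-10 m):
Δp_min = (1.055e-34 J·s)/(2 × 2.200e-10 m) = 2.397e-25 kg·m/s

When Δx → 10Δx:
Δp'_min = ℏ/(2 × 10Δx) = (1/10) × ℏ/(2Δx) = (1/10) × Δp_min
Δp'_min = 1/10 × 2.397e-25 kg·m/s = 2.397e-26 kg·m/s

Since Δp_min ∝ 1/Δx, when Δx is increased to 10 times its original value, Δp_min decreases to 1/10 of its original value.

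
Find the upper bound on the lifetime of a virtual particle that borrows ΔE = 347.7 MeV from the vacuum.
9.465 × 10^-25 s

Using the energy-time uncertainty principle:
ΔEΔt ≥ ℏ/2

For a virtual particle borrowing energy ΔE, the maximum lifetime is:
Δt_max = ℏ/(2ΔE)

Converting energy:
ΔE = 347.7 MeV = 5.571e-11 J

Δt_max = (1.055e-34 J·s) / (2 × 5.571e-11 J)
Δt_max = 9.465e-25 s = 9.465 × 10^-25 s

Virtual particles with higher borrowed energy exist for shorter times.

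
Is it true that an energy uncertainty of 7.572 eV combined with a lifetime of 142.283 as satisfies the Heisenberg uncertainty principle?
Yes, it satisfies the uncertainty relation.

Calculate the product ΔEΔt:
ΔE = 7.572 eV = 1.213e-18 J
ΔEΔt = (1.213e-18 J) × (1.423e-16 s)
ΔEΔt = 1.726e-34 J·s

Compare to the minimum allowed value ℏ/2:
ℏ/2 = 5.273e-35 J·s

Since ΔEΔt = 1.726e-34 J·s ≥ 5.273e-35 J·s = ℏ/2,
this satisfies the uncertainty relation.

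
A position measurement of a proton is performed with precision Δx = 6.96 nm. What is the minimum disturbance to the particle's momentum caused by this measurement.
7.576 × 10^-27 kg·m/s

The uncertainty principle implies that measuring position disturbs momentum:
ΔxΔp ≥ ℏ/2

When we measure position with precision Δx, we necessarily introduce a momentum uncertainty:
Δp ≥ ℏ/(2Δx)
Δp_min = (1.055e-34 J·s) / (2 × 6.960e-09 m)
Δp_min = 7.576e-27 kg·m/s

The more precisely we measure position, the greater the momentum disturbance.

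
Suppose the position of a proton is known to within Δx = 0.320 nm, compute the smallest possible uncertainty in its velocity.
98.514 m/s

Using the Heisenberg uncertainty principle and Δp = mΔv:
ΔxΔp ≥ ℏ/2
Δx(mΔv) ≥ ℏ/2

The minimum uncertainty in velocity is:
Δv_min = ℏ/(2mΔx)
Δv_min = (1.055e-34 J·s) / (2 × 1.673e-27 kg × 3.200e-10 m)
Δv_min = 9.851e+01 m/s = 98.514 m/s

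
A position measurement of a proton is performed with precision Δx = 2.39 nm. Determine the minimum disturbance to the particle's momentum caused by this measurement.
2.206 × 10^-26 kg·m/s

The uncertainty principle implies that measuring position disturbs momentum:
ΔxΔp ≥ ℏ/2

When we measure position with precision Δx, we necessarily introduce a momentum uncertainty:
Δp ≥ ℏ/(2Δx)
Δp_min = (1.055e-34 J·s) / (2 × 2.390e-09 m)
Δp_min = 2.206e-26 kg·m/s

The more precisely we measure position, the greater the momentum disturbance.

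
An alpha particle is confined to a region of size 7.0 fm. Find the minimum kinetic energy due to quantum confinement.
26.649 keV

Using the uncertainty principle:

1. Position uncertainty: Δx ≈ 7.000e-15 m
2. Minimum momentum uncertainty: Δp = ℏ/(2Δx) = 7.533e-21 kg·m/s
3. Minimum kinetic energy:
   KE = (Δp)²/(2m) = (7.533e-21)²/(2 × 6.645e-27 kg)
   KE = 4.270e-15 J = 26.649 keV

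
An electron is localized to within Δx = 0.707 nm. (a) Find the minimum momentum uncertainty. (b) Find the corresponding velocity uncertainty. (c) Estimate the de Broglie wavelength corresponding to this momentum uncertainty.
(a) Δp_min = 7.458 × 10^-26 kg·m/s
(b) Δv_min = 81.872 km/s
(c) λ_dB = 8.884 nm

Step-by-step:

(a) From the uncertainty principle:
Δp_min = ℏ/(2Δx) = (1.055e-34 J·s)/(2 × 7.070e-10 m) = 7.458e-26 kg·m/s

(b) The velocity uncertainty:
Δv = Δp/m = (7.458e-26 kg·m/s)/(9.109e-31 kg) = 8.187e+04 m/s = 81.872 km/s

(c) The de Broglie wavelength for this momentum:
λ = h/p = (6.626e-34 J·s)/(7.458e-26 kg·m/s) = 8.884e-09 m = 8.884 nm

Note: The de Broglie wavelength is comparable to the localization size, as expected from wave-particle duality.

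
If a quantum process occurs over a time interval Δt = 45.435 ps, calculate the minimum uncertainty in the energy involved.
7.243 μeV

Using the energy-time uncertainty principle:
ΔEΔt ≥ ℏ/2

The minimum uncertainty in energy is:
ΔE_min = ℏ/(2Δt)
ΔE_min = (1.055e-34 J·s) / (2 × 4.544e-11 s)
ΔE_min = 1.161e-24 J = 7.243 μeV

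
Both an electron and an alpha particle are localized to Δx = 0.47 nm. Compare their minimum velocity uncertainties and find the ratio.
The electron has the larger minimum velocity uncertainty, by a ratio of 7294.3.

For both particles, Δp_min = ℏ/(2Δx) = 1.122e-25 kg·m/s (same for both).

The velocity uncertainty is Δv = Δp/m:
- electron: Δv = 1.122e-25 / 9.109e-31 = 1.232e+05 m/s = 123.157 km/s
- alpha particle: Δv = 1.122e-25 / 6.645e-27 = 1.688e+01 m/s = 16.884 m/s

Ratio: 1.232e+05 / 1.688e+01 = 7294.3

The lighter particle has larger velocity uncertainty because Δv ∝ 1/m.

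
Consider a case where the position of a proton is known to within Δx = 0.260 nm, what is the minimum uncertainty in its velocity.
121.248 m/s

Using the Heisenberg uncertainty principle and Δp = mΔv:
ΔxΔp ≥ ℏ/2
Δx(mΔv) ≥ ℏ/2

The minimum uncertainty in velocity is:
Δv_min = ℏ/(2mΔx)
Δv_min = (1.055e-34 J·s) / (2 × 1.673e-27 kg × 2.600e-10 m)
Δv_min = 1.212e+02 m/s = 121.248 m/s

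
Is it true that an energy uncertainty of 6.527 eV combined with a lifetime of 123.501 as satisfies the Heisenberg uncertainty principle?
Yes, it satisfies the uncertainty relation.

Calculate the product ΔEΔt:
ΔE = 6.527 eV = 1.046e-18 J
ΔEΔt = (1.046e-18 J) × (1.235e-16 s)
ΔEΔt = 1.292e-34 J·s

Compare to the minimum allowed value ℏ/2:
ℏ/2 = 5.273e-35 J·s

Since ΔEΔt = 1.292e-34 J·s ≥ 5.273e-35 J·s = ℏ/2,
this satisfies the uncertainty relation.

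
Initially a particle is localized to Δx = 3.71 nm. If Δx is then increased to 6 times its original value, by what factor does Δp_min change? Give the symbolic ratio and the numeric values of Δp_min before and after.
Original Δp_min = 1.421 × 10^-26 kg·m/s; new Δp'_min = 2.369 × 10^-27 kg·m/s; ratio Δp'_min/Δp_min = 1/6.

From the uncertainty principle ΔxΔp ≥ ℏ/2, the minimum momentum uncertainty is Δp_min = ℏ/(2Δx).

Original (Δx = 3.71 nm = 3.710e-09 m):
Δp_min = (1.055e-34 J·s)/(2 × 3.710e-09 m) = 1.421e-26 kg·m/s

When Δx → 6Δx:
Δp'_min = ℏ/(2 × 6Δx) = (1/6) × ℏ/(2Δx) = (1/6) × Δp_min
Δp'_min = 1/6 × 1.421e-26 kg·m/s = 2.369e-27 kg·m/s

Since Δp_min ∝ 1/Δx, when Δx is increased to 6 times its original value, Δp_min decreases to 1/6 of its original value.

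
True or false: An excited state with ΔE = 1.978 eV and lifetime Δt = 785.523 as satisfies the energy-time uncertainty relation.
Yes, it satisfies the uncertainty relation.

Calculate the product ΔEΔt:
ΔE = 1.978 eV = 3.169e-19 J
ΔEΔt = (3.169e-19 J) × (7.855e-16 s)
ΔEΔt = 2.489e-34 J·s

Compare to the minimum allowed value ℏ/2:
ℏ/2 = 5.273e-35 J·s

Since ΔEΔt = 2.489e-34 J·s ≥ 5.273e-35 J·s = ℏ/2,
this satisfies the uncertainty relation.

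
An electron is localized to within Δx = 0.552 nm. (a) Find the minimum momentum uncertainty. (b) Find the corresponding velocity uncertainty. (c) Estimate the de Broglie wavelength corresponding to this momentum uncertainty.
(a) Δp_min = 9.552 × 10^-26 kg·m/s
(b) Δv_min = 104.862 km/s
(c) λ_dB = 6.937 nm

Step-by-step:

(a) From the uncertainty principle:
Δp_min = ℏ/(2Δx) = (1.055e-34 J·s)/(2 × 5.520e-10 m) = 9.552e-26 kg·m/s

(b) The velocity uncertainty:
Δv = Δp/m = (9.552e-26 kg·m/s)/(9.109e-31 kg) = 1.049e+05 m/s = 104.862 km/s

(c) The de Broglie wavelength for this momentum:
λ = h/p = (6.626e-34 J·s)/(9.552e-26 kg·m/s) = 6.937e-09 m = 6.937 nm

Note: The de Broglie wavelength is comparable to the localization size, as expected from wave-particle duality.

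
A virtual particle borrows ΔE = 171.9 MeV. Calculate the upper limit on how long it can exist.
1.915 ys

Using the energy-time uncertainty principle:
ΔEΔt ≥ ℏ/2

For a virtual particle borrowing energy ΔE, the maximum lifetime is:
Δt_max = ℏ/(2ΔE)

Converting energy:
ΔE = 171.9 MeV = 2.754e-11 J

Δt_max = (1.055e-34 J·s) / (2 × 2.754e-11 J)
Δt_max = 1.915e-24 s = 1.915 ys

Virtual particles with higher borrowed energy exist for shorter times.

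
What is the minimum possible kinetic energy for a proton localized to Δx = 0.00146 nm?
2.434 eV

Localizing a particle requires giving it sufficient momentum uncertainty:

1. From uncertainty principle: Δp ≥ ℏ/(2Δx)
   Δp_min = (1.055e-34 J·s) / (2 × 1.460e-12 m)
   Δp_min = 3.612e-23 kg·m/s

2. This momentum uncertainty corresponds to kinetic energy:
   KE ≈ (Δp)²/(2m) = (3.612e-23)²/(2 × 1.673e-27 kg)
   KE = 3.899e-19 J = 2.434 eV

Tighter localization requires more energy.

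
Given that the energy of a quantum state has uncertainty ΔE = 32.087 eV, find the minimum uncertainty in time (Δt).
10.257 as

Using the energy-time uncertainty principle:
ΔEΔt ≥ ℏ/2

The minimum uncertainty in time is:
Δt_min = ℏ/(2ΔE)
Δt_min = (1.055e-34 J·s) / (2 × 5.141e-18 J)
Δt_min = 1.026e-17 s = 10.257 as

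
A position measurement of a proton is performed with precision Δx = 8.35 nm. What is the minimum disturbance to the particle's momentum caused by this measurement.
6.315 × 10^-27 kg·m/s

The uncertainty principle implies that measuring position disturbs momentum:
ΔxΔp ≥ ℏ/2

When we measure position with precision Δx, we necessarily introduce a momentum uncertainty:
Δp ≥ ℏ/(2Δx)
Δp_min = (1.055e-34 J·s) / (2 × 8.350e-09 m)
Δp_min = 6.315e-27 kg·m/s

The more precisely we measure position, the greater the momentum disturbance.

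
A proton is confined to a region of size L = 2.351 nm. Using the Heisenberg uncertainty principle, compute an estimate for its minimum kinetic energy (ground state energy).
938.532 neV

Using the uncertainty principle to estimate ground state energy:

1. The position uncertainty is approximately the confinement size:
   Δx ≈ L = 2.351e-09 m

2. From ΔxΔp ≥ ℏ/2, the minimum momentum uncertainty is:
   Δp ≈ ℏ/(2L) = 2.243e-26 kg·m/s

3. The kinetic energy is approximately:
   KE ≈ (Δp)²/(2m) = (2.243e-26)²/(2 × 1.673e-27 kg)
   KE ≈ 1.504e-25 J = 938.532 neV

This is an order-of-magnitude estimate of the ground state energy.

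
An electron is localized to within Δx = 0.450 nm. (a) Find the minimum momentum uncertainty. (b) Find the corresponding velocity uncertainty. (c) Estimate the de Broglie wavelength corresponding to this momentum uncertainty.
(a) Δp_min = 1.172 × 10^-25 kg·m/s
(b) Δv_min = 128.631 km/s
(c) λ_dB = 5.655 nm

Step-by-step:

(a) From the uncertainty principle:
Δp_min = ℏ/(2Δx) = (1.055e-34 J·s)/(2 × 4.500e-10 m) = 1.172e-25 kg·m/s

(b) The velocity uncertainty:
Δv = Δp/m = (1.172e-25 kg·m/s)/(9.109e-31 kg) = 1.286e+05 m/s = 128.631 km/s

(c) The de Broglie wavelength for this momentum:
λ = h/p = (6.626e-34 J·s)/(1.172e-25 kg·m/s) = 5.655e-09 m = 5.655 nm

Note: The de Broglie wavelength is comparable to the localization size, as expected from wave-particle duality.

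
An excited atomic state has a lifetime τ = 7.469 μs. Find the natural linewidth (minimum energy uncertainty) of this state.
44.063 peV

Using the energy-time uncertainty principle:
ΔEΔt ≥ ℏ/2

The lifetime τ represents the time uncertainty Δt.
The natural linewidth (minimum energy uncertainty) is:

ΔE = ℏ/(2τ)
ΔE = (1.055e-34 J·s) / (2 × 7.469e-06 s)
ΔE = 7.060e-30 J = 44.063 peV

This natural linewidth limits the precision of spectroscopic measurements.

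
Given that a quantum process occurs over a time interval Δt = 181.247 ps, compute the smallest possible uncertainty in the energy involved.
1.816 μeV

Using the energy-time uncertainty principle:
ΔEΔt ≥ ℏ/2

The minimum uncertainty in energy is:
ΔE_min = ℏ/(2Δt)
ΔE_min = (1.055e-34 J·s) / (2 × 1.812e-10 s)
ΔE_min = 2.909e-25 J = 1.816 μeV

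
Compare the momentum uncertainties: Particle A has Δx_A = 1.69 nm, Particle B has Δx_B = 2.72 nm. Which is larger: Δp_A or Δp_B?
Particle A has the larger minimum momentum uncertainty, by a factor of 1.61.

For each particle, the minimum momentum uncertainty is Δp_min = ℏ/(2Δx):

Particle A: Δp_A = ℏ/(2×1.690e-09 m) = 3.120e-26 kg·m/s
Particle B: Δp_B = ℏ/(2×2.720e-09 m) = 1.939e-26 kg·m/s

Ratio: Δp_A/Δp_B = 1.61

Since Δp_min ∝ 1/Δx, the particle with smaller position uncertainty (A) has larger momentum uncertainty.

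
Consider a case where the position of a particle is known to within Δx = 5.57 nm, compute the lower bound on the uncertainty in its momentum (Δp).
9.467 × 10^-27 kg·m/s

Using the Heisenberg uncertainty principle:
ΔxΔp ≥ ℏ/2

The minimum uncertainty in momentum is:
Δp_min = ℏ/(2Δx)
Δp_min = (1.055e-34 J·s) / (2 × 5.570e-09 m)
Δp_min = 9.467e-27 kg·m/s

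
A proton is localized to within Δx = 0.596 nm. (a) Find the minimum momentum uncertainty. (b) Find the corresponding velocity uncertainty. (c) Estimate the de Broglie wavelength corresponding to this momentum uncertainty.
(a) Δp_min = 8.847 × 10^-26 kg·m/s
(b) Δv_min = 52.893 m/s
(c) λ_dB = 7.490 nm

Step-by-step:

(a) From the uncertainty principle:
Δp_min = ℏ/(2Δx) = (1.055e-34 J·s)/(2 × 5.960e-10 m) = 8.847e-26 kg·m/s

(b) The velocity uncertainty:
Δv = Δp/m = (8.847e-26 kg·m/s)/(1.673e-27 kg) = 5.289e+01 m/s = 52.893 m/s

(c) The de Broglie wavelength for this momentum:
λ = h/p = (6.626e-34 J·s)/(8.847e-26 kg·m/s) = 7.490e-09 m = 7.490 nm

Note: The de Broglie wavelength is comparable to the localization size, as expected from wave-particle duality.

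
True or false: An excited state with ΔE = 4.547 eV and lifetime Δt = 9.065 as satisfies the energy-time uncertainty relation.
No, it violates the uncertainty relation.

Calculate the product ΔEΔt:
ΔE = 4.547 eV = 7.285e-19 J
ΔEΔt = (7.285e-19 J) × (9.065e-18 s)
ΔEΔt = 6.604e-36 J·s

Compare to the minimum allowed value ℏ/2:
ℏ/2 = 5.273e-35 J·s

Since ΔEΔt = 6.604e-36 J·s < 5.273e-35 J·s = ℏ/2,
this violates the uncertainty relation.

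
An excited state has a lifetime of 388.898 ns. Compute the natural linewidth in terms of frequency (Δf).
204.623 kHz

Using the energy-time uncertainty principle and E = hf:
ΔEΔt ≥ ℏ/2
hΔf·Δt ≥ ℏ/2

The minimum frequency uncertainty is:
Δf = ℏ/(2hτ) = 1/(4πτ)
Δf = 1/(4π × 3.889e-07 s)
Δf = 2.046e+05 Hz = 204.623 kHz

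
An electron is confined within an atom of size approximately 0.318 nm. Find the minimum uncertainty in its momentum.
1.658 × 10^-25 kg·m/s

Using the Heisenberg uncertainty principle:
ΔxΔp ≥ ℏ/2

With Δx ≈ L = 3.180e-10 m (the confinement size):
Δp_min = ℏ/(2Δx)
Δp_min = (1.055e-34 J·s) / (2 × 3.180e-10 m)
Δp_min = 1.658e-25 kg·m/s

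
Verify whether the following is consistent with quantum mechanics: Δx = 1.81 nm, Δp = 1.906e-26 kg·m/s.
No, it violates the uncertainty principle (impossible measurement).

Calculate the product ΔxΔp:
ΔxΔp = (1.810e-09 m) × (1.906e-26 kg·m/s)
ΔxΔp = 3.450e-35 J·s

Compare to the minimum allowed value ℏ/2:
ℏ/2 = 5.273e-35 J·s

Since ΔxΔp = 3.450e-35 J·s < 5.273e-35 J·s = ℏ/2,
the measurement violates the uncertainty principle.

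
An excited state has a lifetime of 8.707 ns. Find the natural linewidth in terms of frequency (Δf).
9.139 MHz

Using the energy-time uncertainty principle and E = hf:
ΔEΔt ≥ ℏ/2
hΔf·Δt ≥ ℏ/2

The minimum frequency uncertainty is:
Δf = ℏ/(2hτ) = 1/(4πτ)
Δf = 1/(4π × 8.707e-09 s)
Δf = 9.139e+06 Hz = 9.139 MHz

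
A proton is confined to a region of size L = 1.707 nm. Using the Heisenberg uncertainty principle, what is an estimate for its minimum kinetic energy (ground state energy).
1.780 μeV

Using the uncertainty principle to estimate ground state energy:

1. The position uncertainty is approximately the confinement size:
   Δx ≈ L = 1.707e-09 m

2. From ΔxΔp ≥ ℏ/2, the minimum momentum uncertainty is:
   Δp ≈ ℏ/(2L) = 3.089e-26 kg·m/s

3. The kinetic energy is approximately:
   KE ≈ (Δp)²/(2m) = (3.089e-26)²/(2 × 1.673e-27 kg)
   KE ≈ 2.852e-25 J = 1.780 μeV

This is an order-of-magnitude estimate of the ground state energy.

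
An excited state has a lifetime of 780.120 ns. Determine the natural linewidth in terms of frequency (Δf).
102.007 kHz

Using the energy-time uncertainty principle and E = hf:
ΔEΔt ≥ ℏ/2
hΔf·Δt ≥ ℏ/2

The minimum frequency uncertainty is:
Δf = ℏ/(2hτ) = 1/(4πτ)
Δf = 1/(4π × 7.801e-07 s)
Δf = 1.020e+05 Hz = 102.007 kHz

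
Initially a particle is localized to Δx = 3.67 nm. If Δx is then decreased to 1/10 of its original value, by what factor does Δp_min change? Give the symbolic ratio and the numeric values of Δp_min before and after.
Original Δp_min = 1.437 × 10^-26 kg·m/s; new Δp'_min = 1.437 × 10^-25 kg·m/s; ratio Δp'_min/Δp_min = 10.

From the uncertainty principle ΔxΔp ≥ ℏ/2, the minimum momentum uncertainty is Δp_min = ℏ/(2Δx).

Original (Δx = 3.67 nm = 3.670e-09 m):
Δp_min = (1.055e-34 J·s)/(2 × 3.670e-09 m) = 1.437e-26 kg·m/s

When Δx → (1/10)Δx:
Δp'_min = ℏ/(2 × (1/10)Δx) = 10 × ℏ/(2Δx) = 10 × Δp_min
Δp'_min = 10 × 1.437e-26 kg·m/s = 1.437e-25 kg·m/s

Since Δp_min ∝ 1/Δx, when Δx is decreased to 1/10 of its original value, Δp_min increases to 10 times its original value.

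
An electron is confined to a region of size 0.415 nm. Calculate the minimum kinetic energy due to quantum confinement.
55.305 meV

Using the uncertainty principle:

1. Position uncertainty: Δx ≈ 4.150e-10 m
2. Minimum momentum uncertainty: Δp = ℏ/(2Δx) = 1.271e-25 kg·m/s
3. Minimum kinetic energy:
   KE = (Δp)²/(2m) = (1.271e-25)²/(2 × 9.109e-31 kg)
   KE = 8.861e-21 J = 55.305 meV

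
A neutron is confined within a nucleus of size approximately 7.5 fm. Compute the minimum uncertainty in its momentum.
7.030 × 10^-21 kg·m/s

Using the Heisenberg uncertainty principle:
ΔxΔp ≥ ℏ/2

With Δx ≈ L = 7.500e-15 m (the confinement size):
Δp_min = ℏ/(2Δx)
Δp_min = (1.055e-34 J·s) / (2 × 7.500e-15 m)
Δp_min = 7.030e-21 kg·m/s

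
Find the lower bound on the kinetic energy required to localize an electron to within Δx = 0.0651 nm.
2.248 eV

Localizing a particle requires giving it sufficient momentum uncertainty:

1. From uncertainty principle: Δp ≥ ℏ/(2Δx)
   Δp_min = (1.055e-34 J·s) / (2 × 6.510e-11 m)
   Δp_min = 8.100e-25 kg·m/s

2. This momentum uncertainty corresponds to kinetic energy:
   KE ≈ (Δp)²/(2m) = (8.100e-25)²/(2 × 9.109e-31 kg)
   KE = 3.601e-19 J = 2.248 eV

Tighter localization requires more energy.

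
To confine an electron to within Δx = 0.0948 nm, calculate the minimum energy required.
1.060 eV

Localizing a particle requires giving it sufficient momentum uncertainty:

1. From uncertainty principle: Δp ≥ ℏ/(2Δx)
   Δp_min = (1.055e-34 J·s) / (2 × 9.480e-11 m)
   Δp_min = 5.562e-25 kg·m/s

2. This momentum uncertainty corresponds to kinetic energy:
   KE ≈ (Δp)²/(2m) = (5.562e-25)²/(2 × 9.109e-31 kg)
   KE = 1.698e-19 J = 1.060 eV

Tighter localization requires more energy.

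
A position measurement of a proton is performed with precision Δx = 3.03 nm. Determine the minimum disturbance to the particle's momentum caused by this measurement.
1.740 × 10^-26 kg·m/s

The uncertainty principle implies that measuring position disturbs momentum:
ΔxΔp ≥ ℏ/2

When we measure position with precision Δx, we necessarily introduce a momentum uncertainty:
Δp ≥ ℏ/(2Δx)
Δp_min = (1.055e-34 J·s) / (2 × 3.030e-09 m)
Δp_min = 1.740e-26 kg·m/s

The more precisely we measure position, the greater the momentum disturbance.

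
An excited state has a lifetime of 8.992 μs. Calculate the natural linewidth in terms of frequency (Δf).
8.850 kHz

Using the energy-time uncertainty principle and E = hf:
ΔEΔt ≥ ℏ/2
hΔf·Δt ≥ ℏ/2

The minimum frequency uncertainty is:
Δf = ℏ/(2hτ) = 1/(4πτ)
Δf = 1/(4π × 8.992e-06 s)
Δf = 8.850e+03 Hz = 8.850 kHz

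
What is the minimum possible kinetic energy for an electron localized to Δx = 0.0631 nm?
2.392 eV

Localizing a particle requires giving it sufficient momentum uncertainty:

1. From uncertainty principle: Δp ≥ ℏ/(2Δx)
   Δp_min = (1.055e-34 J·s) / (2 × 6.310e-11 m)
   Δp_min = 8.356e-25 kg·m/s

2. This momentum uncertainty corresponds to kinetic energy:
   KE ≈ (Δp)²/(2m) = (8.356e-25)²/(2 × 9.109e-31 kg)
   KE = 3.833e-19 J = 2.392 eV

Tighter localization requires more energy.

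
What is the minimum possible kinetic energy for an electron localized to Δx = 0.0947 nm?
1.062 eV

Localizing a particle requires giving it sufficient momentum uncertainty:

1. From uncertainty principle: Δp ≥ ℏ/(2Δx)
   Δp_min = (1.055e-34 J·s) / (2 × 9.470e-11 m)
   Δp_min = 5.568e-25 kg·m/s

2. This momentum uncertainty corresponds to kinetic energy:
   KE ≈ (Δp)²/(2m) = (5.568e-25)²/(2 × 9.109e-31 kg)
   KE = 1.702e-19 J = 1.062 eV

Tighter localization requires more energy.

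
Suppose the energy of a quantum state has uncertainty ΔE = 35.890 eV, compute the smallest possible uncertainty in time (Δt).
9.170 as

Using the energy-time uncertainty principle:
ΔEΔt ≥ ℏ/2

The minimum uncertainty in time is:
Δt_min = ℏ/(2ΔE)
Δt_min = (1.055e-34 J·s) / (2 × 5.750e-18 J)
Δt_min = 9.170e-18 s = 9.170 as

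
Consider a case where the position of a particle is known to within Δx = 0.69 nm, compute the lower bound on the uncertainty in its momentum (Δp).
7.642 × 10^-26 kg·m/s

Using the Heisenberg uncertainty principle:
ΔxΔp ≥ ℏ/2

The minimum uncertainty in momentum is:
Δp_min = ℏ/(2Δx)
Δp_min = (1.055e-34 J·s) / (2 × 6.900e-10 m)
Δp_min = 7.642e-26 kg·m/s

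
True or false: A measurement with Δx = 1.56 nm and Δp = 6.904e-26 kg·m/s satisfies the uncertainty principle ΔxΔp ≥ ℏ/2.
Yes, it satisfies the uncertainty principle.

Calculate the product ΔxΔp:
ΔxΔp = (1.560e-09 m) × (6.904e-26 kg·m/s)
ΔxΔp = 1.077e-34 J·s

Compare to the minimum allowed value ℏ/2:
ℏ/2 = 5.273e-35 J·s

Since ΔxΔp = 1.077e-34 J·s ≥ 5.273e-35 J·s = ℏ/2,
the measurement satisfies the uncertainty principle.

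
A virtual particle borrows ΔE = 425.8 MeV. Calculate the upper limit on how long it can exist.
7.729 × 10^-25 s

Using the energy-time uncertainty principle:
ΔEΔt ≥ ℏ/2

For a virtual particle borrowing energy ΔE, the maximum lifetime is:
Δt_max = ℏ/(2ΔE)

Converting energy:
ΔE = 425.8 MeV = 6.822e-11 J

Δt_max = (1.055e-34 J·s) / (2 × 6.822e-11 J)
Δt_max = 7.729e-25 s = 7.729 × 10^-25 s

Virtual particles with higher borrowed energy exist for shorter times.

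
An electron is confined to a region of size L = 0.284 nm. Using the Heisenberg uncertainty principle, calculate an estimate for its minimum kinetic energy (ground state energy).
118.094 meV

Using the uncertainty principle to estimate ground state energy:

1. The position uncertainty is approximately the confinement size:
   Δx ≈ L = 2.840e-10 m

2. From ΔxΔp ≥ ℏ/2, the minimum momentum uncertainty is:
   Δp ≈ ℏ/(2L) = 1.857e-25 kg·m/s

3. The kinetic energy is approximately:
   KE ≈ (Δp)²/(2m) = (1.857e-25)²/(2 × 9.109e-31 kg)
   KE ≈ 1.892e-20 J = 118.094 meV

This is an order-of-magnitude estimate of the ground state energy.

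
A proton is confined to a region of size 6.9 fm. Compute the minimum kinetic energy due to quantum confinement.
108.957 keV

Using the uncertainty principle:

1. Position uncertainty: Δx ≈ 6.900e-15 m
2. Minimum momentum uncertainty: Δp = ℏ/(2Δx) = 7.642e-21 kg·m/s
3. Minimum kinetic energy:
   KE = (Δp)²/(2m) = (7.642e-21)²/(2 × 1.673e-27 kg)
   KE = 1.746e-14 J = 108.957 keV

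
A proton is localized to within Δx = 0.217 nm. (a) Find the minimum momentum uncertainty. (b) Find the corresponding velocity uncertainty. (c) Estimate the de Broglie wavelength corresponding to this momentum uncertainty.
(a) Δp_min = 2.430 × 10^-25 kg·m/s
(b) Δv_min = 145.274 m/s
(c) λ_dB = 2.727 nm

Step-by-step:

(a) From the uncertainty principle:
Δp_min = ℏ/(2Δx) = (1.055e-34 J·s)/(2 × 2.170e-10 m) = 2.430e-25 kg·m/s

(b) The velocity uncertainty:
Δv = Δp/m = (2.430e-25 kg·m/s)/(1.673e-27 kg) = 1.453e+02 m/s = 145.274 m/s

(c) The de Broglie wavelength for this momentum:
λ = h/p = (6.626e-34 J·s)/(2.430e-25 kg·m/s) = 2.727e-09 m = 2.727 nm

Note: The de Broglie wavelength is comparable to the localization size, as expected from wave-particle duality.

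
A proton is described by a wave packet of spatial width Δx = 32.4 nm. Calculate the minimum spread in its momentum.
1.627 × 10^-27 kg·m/s

For a wave packet, the spatial width Δx and momentum spread Δp are related by the uncertainty principle:
ΔxΔp ≥ ℏ/2

The minimum momentum spread is:
Δp_min = ℏ/(2Δx)
Δp_min = (1.055e-34 J·s) / (2 × 3.240e-08 m)
Δp_min = 1.627e-27 kg·m/s

A wave packet cannot have both a well-defined position and well-defined momentum.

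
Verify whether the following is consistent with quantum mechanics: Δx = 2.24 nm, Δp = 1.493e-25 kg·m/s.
Yes, it satisfies the uncertainty principle.

Calculate the product ΔxΔp:
ΔxΔp = (2.240e-09 m) × (1.493e-25 kg·m/s)
ΔxΔp = 3.344e-34 J·s

Compare to the minimum allowed value ℏ/2:
ℏ/2 = 5.273e-35 J·s

Since ΔxΔp = 3.344e-34 J·s ≥ 5.273e-35 J·s = ℏ/2,
the measurement satisfies the uncertainty principle.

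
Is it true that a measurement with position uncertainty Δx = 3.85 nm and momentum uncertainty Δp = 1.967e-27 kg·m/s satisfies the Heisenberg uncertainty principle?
No, it violates the uncertainty principle (impossible measurement).

Calculate the product ΔxΔp:
ΔxΔp = (3.850e-09 m) × (1.967e-27 kg·m/s)
ΔxΔp = 7.573e-36 J·s

Compare to the minimum allowed value ℏ/2:
ℏ/2 = 5.273e-35 J·s

Since ΔxΔp = 7.573e-36 J·s < 5.273e-35 J·s = ℏ/2,
the measurement violates the uncertainty principle.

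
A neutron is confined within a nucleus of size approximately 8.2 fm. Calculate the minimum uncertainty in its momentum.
6.430 × 10^-21 kg·m/s

Using the Heisenberg uncertainty principle:
ΔxΔp ≥ ℏ/2

With Δx ≈ L = 8.200e-15 m (the confinement size):
Δp_min = ℏ/(2Δx)
Δp_min = (1.055e-34 J·s) / (2 × 8.200e-15 m)
Δp_min = 6.430e-21 kg·m/s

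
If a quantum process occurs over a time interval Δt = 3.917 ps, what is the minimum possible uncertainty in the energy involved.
84.020 μeV

Using the energy-time uncertainty principle:
ΔEΔt ≥ ℏ/2

The minimum uncertainty in energy is:
ΔE_min = ℏ/(2Δt)
ΔE_min = (1.055e-34 J·s) / (2 × 3.917e-12 s)
ΔE_min = 1.346e-23 J = 84.020 μeV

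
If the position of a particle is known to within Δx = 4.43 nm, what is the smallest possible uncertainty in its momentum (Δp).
1.190 × 10^-26 kg·m/s

Using the Heisenberg uncertainty principle:
ΔxΔp ≥ ℏ/2

The minimum uncertainty in momentum is:
Δp_min = ℏ/(2Δx)
Δp_min = (1.055e-34 J·s) / (2 × 4.430e-09 m)
Δp_min = 1.190e-26 kg·m/s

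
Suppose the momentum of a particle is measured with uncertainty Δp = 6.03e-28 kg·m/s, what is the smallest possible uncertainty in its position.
87.444 nm

Using the Heisenberg uncertainty principle:
ΔxΔp ≥ ℏ/2

The minimum uncertainty in position is:
Δx_min = ℏ/(2Δp)
Δx_min = (1.055e-34 J·s) / (2 × 6.030e-28 kg·m/s)
Δx_min = 8.744e-08 m = 87.444 nm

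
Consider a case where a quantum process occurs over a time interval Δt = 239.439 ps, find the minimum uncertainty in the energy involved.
1.374 μeV

Using the energy-time uncertainty principle:
ΔEΔt ≥ ℏ/2

The minimum uncertainty in energy is:
ΔE_min = ℏ/(2Δt)
ΔE_min = (1.055e-34 J·s) / (2 × 2.394e-10 s)
ΔE_min = 2.202e-25 J = 1.374 μeV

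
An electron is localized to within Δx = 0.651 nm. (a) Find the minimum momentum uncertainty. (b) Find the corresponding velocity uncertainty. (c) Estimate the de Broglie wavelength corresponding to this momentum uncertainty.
(a) Δp_min = 8.100 × 10^-26 kg·m/s
(b) Δv_min = 88.915 km/s
(c) λ_dB = 8.181 nm

Step-by-step:

(a) From the uncertainty principle:
Δp_min = ℏ/(2Δx) = (1.055e-34 J·s)/(2 × 6.510e-10 m) = 8.100e-26 kg·m/s

(b) The velocity uncertainty:
Δv = Δp/m = (8.100e-26 kg·m/s)/(9.109e-31 kg) = 8.892e+04 m/s = 88.915 km/s

(c) The de Broglie wavelength for this momentum:
λ = h/p = (6.626e-34 J·s)/(8.100e-26 kg·m/s) = 8.181e-09 m = 8.181 nm

Note: The de Broglie wavelength is comparable to the localization size, as expected from wave-particle duality.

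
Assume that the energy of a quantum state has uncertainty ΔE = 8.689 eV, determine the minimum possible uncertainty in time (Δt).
37.876 as

Using the energy-time uncertainty principle:
ΔEΔt ≥ ℏ/2

The minimum uncertainty in time is:
Δt_min = ℏ/(2ΔE)
Δt_min = (1.055e-34 J·s) / (2 × 1.392e-18 J)
Δt_min = 3.788e-17 s = 37.876 as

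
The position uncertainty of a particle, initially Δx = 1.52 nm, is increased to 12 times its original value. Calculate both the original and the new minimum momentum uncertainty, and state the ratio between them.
Original Δp_min = 3.469 × 10^-26 kg·m/s; new Δp'_min = 2.891 × 10^-27 kg·m/s; ratio Δp'_min/Δp_min = 1/12.

From the uncertainty principle ΔxΔp ≥ ℏ/2, the minimum momentum uncertainty is Δp_min = ℏ/(2Δx).

Original (Δx = 1.52 nm = 1.520e-09 m):
Δp_min = (1.055e-34 J·s)/(2 × 1.520e-09 m) = 3.469e-26 kg·m/s

When Δx → 12Δx:
Δp'_min = ℏ/(2 × 12Δx) = (1/12) × ℏ/(2Δx) = (1/12) × Δp_min
Δp'_min = 1/12 × 3.469e-26 kg·m/s = 2.891e-27 kg·m/s

Since Δp_min ∝ 1/Δx, when Δx is increased to 12 times its original value, Δp_min decreases to 1/12 of its original value.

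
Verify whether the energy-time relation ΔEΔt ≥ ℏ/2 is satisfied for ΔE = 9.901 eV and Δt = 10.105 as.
No, it violates the uncertainty relation.

Calculate the product ΔEΔt:
ΔE = 9.901 eV = 1.586e-18 J
ΔEΔt = (1.586e-18 J) × (1.010e-17 s)
ΔEΔt = 1.603e-35 J·s

Compare to the minimum allowed value ℏ/2:
ℏ/2 = 5.273e-35 J·s

Since ΔEΔt = 1.603e-35 J·s < 5.273e-35 J·s = ℏ/2,
this violates the uncertainty relation.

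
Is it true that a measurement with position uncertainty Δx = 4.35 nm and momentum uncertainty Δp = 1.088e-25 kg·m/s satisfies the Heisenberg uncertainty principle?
Yes, it satisfies the uncertainty principle.

Calculate the product ΔxΔp:
ΔxΔp = (4.350e-09 m) × (1.088e-25 kg·m/s)
ΔxΔp = 4.733e-34 J·s

Compare to the minimum allowed value ℏ/2:
ℏ/2 = 5.273e-35 J·s

Since ΔxΔp = 4.733e-34 J·s ≥ 5.273e-35 J·s = ℏ/2,
the measurement satisfies the uncertainty principle.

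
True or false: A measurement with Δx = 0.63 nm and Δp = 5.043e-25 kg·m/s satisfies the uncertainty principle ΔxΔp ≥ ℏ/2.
Yes, it satisfies the uncertainty principle.

Calculate the product ΔxΔp:
ΔxΔp = (6.300e-10 m) × (5.043e-25 kg·m/s)
ΔxΔp = 3.177e-34 J·s

Compare to the minimum allowed value ℏ/2:
ℏ/2 = 5.273e-35 J·s

Since ΔxΔp = 3.177e-34 J·s ≥ 5.273e-35 J·s = ℏ/2,
the measurement satisfies the uncertainty principle.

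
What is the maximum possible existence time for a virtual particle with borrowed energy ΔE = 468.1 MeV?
7.031 × 10^-25 s

Using the energy-time uncertainty principle:
ΔEΔt ≥ ℏ/2

For a virtual particle borrowing energy ΔE, the maximum lifetime is:
Δt_max = ℏ/(2ΔE)

Converting energy:
ΔE = 468.1 MeV = 7.500e-11 J

Δt_max = (1.055e-34 J·s) / (2 × 7.500e-11 J)
Δt_max = 7.031e-25 s = 7.031 × 10^-25 s

Virtual particles with higher borrowed energy exist for shorter times.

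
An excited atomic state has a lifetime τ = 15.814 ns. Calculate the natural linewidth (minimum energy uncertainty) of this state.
20.811 neV

Using the energy-time uncertainty principle:
ΔEΔt ≥ ℏ/2

The lifetime τ represents the time uncertainty Δt.
The natural linewidth (minimum energy uncertainty) is:

ΔE = ℏ/(2τ)
ΔE = (1.055e-34 J·s) / (2 × 1.581e-08 s)
ΔE = 3.334e-27 J = 20.811 neV

This natural linewidth limits the precision of spectroscopic measurements.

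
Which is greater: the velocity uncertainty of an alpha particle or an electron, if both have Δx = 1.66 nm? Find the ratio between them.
The electron has the larger minimum velocity uncertainty, by a ratio of 7294.3.

For both particles, Δp_min = ℏ/(2Δx) = 3.176e-26 kg·m/s (same for both).

The velocity uncertainty is Δv = Δp/m:
- alpha particle: Δv = 3.176e-26 / 6.645e-27 = 4.780e+00 m/s = 4.780 m/s
- electron: Δv = 3.176e-26 / 9.109e-31 = 3.487e+04 m/s = 34.870 km/s

Ratio: 3.487e+04 / 4.780e+00 = 7294.3

The lighter particle has larger velocity uncertainty because Δv ∝ 1/m.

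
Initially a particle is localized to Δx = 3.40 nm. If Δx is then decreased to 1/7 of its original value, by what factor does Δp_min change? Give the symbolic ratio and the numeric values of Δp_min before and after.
Original Δp_min = 1.551 × 10^-26 kg·m/s; new Δp'_min = 1.086 × 10^-25 kg·m/s; ratio Δp'_min/Δp_min = 7.

From the uncertainty principle ΔxΔp ≥ ℏ/2, the minimum momentum uncertainty is Δp_min = ℏ/(2Δx).

Original (Δx = 3.40 nm = 3.400e-09 m):
Δp_min = (1.055e-34 J·s)/(2 × 3.400e-09 m) = 1.551e-26 kg·m/s

When Δx → (1/7)Δx:
Δp'_min = ℏ/(2 × (1/7)Δx) = 7 × ℏ/(2Δx) = 7 × Δp_min
Δp'_min = 7 × 1.551e-26 kg·m/s = 1.086e-25 kg·m/s

Since Δp_min ∝ 1/Δx, when Δx is decreased to 1/7 of its original value, Δp_min increases to 7 times its original value.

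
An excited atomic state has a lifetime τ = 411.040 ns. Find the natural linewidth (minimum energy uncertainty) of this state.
800.667 peV

Using the energy-time uncertainty principle:
ΔEΔt ≥ ℏ/2

The lifetime τ represents the time uncertainty Δt.
The natural linewidth (minimum energy uncertainty) is:

ΔE = ℏ/(2τ)
ΔE = (1.055e-34 J·s) / (2 × 4.110e-07 s)
ΔE = 1.283e-28 J = 800.667 peV

This natural linewidth limits the precision of spectroscopic measurements.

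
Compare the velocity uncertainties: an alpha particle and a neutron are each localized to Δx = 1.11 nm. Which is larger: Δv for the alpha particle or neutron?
The neutron has the larger minimum velocity uncertainty, by a ratio of 4.0.

For both particles, Δp_min = ℏ/(2Δx) = 4.750e-26 kg·m/s (same for both).

The velocity uncertainty is Δv = Δp/m:
- alpha particle: Δv = 4.750e-26 / 6.645e-27 = 7.149e+00 m/s = 7.149 m/s
- neutron: Δv = 4.750e-26 / 1.675e-27 = 2.836e+01 m/s = 28.361 m/s

Ratio: 2.836e+01 / 7.149e+00 = 4.0

The lighter particle has larger velocity uncertainty because Δv ∝ 1/m.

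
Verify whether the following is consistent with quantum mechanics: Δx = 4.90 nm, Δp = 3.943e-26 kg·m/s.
Yes, it satisfies the uncertainty principle.

Calculate the product ΔxΔp:
ΔxΔp = (4.900e-09 m) × (3.943e-26 kg·m/s)
ΔxΔp = 1.932e-34 J·s

Compare to the minimum allowed value ℏ/2:
ℏ/2 = 5.273e-35 J·s

Since ΔxΔp = 1.932e-34 J·s ≥ 5.273e-35 J·s = ℏ/2,
the measurement satisfies the uncertainty principle.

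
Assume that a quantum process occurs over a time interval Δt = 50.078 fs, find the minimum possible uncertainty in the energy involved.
6.572 meV

Using the energy-time uncertainty principle:
ΔEΔt ≥ ℏ/2

The minimum uncertainty in energy is:
ΔE_min = ℏ/(2Δt)
ΔE_min = (1.055e-34 J·s) / (2 × 5.008e-14 s)
ΔE_min = 1.053e-21 J = 6.572 meV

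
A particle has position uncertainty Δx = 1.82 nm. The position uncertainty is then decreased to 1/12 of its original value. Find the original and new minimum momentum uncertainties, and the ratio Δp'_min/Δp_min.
Original Δp_min = 2.897 × 10^-26 kg·m/s; new Δp'_min = 3.477 × 10^-25 kg·m/s; ratio Δp'_min/Δp_min = 12.

From the uncertainty principle ΔxΔp ≥ ℏ/2, the minimum momentum uncertainty is Δp_min = ℏ/(2Δx).

Original (Δx = 1.82 nm = 1.820e-09 m):
Δp_min = (1.055e-34 J·s)/(2 × 1.820e-09 m) = 2.897e-26 kg·m/s

When Δx → (1/12)Δx:
Δp'_min = ℏ/(2 × (1/12)Δx) = 12 × ℏ/(2Δx) = 12 × Δp_min
Δp'_min = 12 × 2.897e-26 kg·m/s = 3.477e-25 kg·m/s

Since Δp_min ∝ 1/Δx, when Δx is decreased to 1/12 of its original value, Δp_min increases to 12 times its original value.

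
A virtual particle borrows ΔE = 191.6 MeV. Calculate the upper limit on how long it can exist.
1.718 ys

Using the energy-time uncertainty principle:
ΔEΔt ≥ ℏ/2

For a virtual particle borrowing energy ΔE, the maximum lifetime is:
Δt_max = ℏ/(2ΔE)

Converting energy:
ΔE = 191.6 MeV = 3.070e-11 J

Δt_max = (1.055e-34 J·s) / (2 × 3.070e-11 J)
Δt_max = 1.718e-24 s = 1.718 ys

Virtual particles with higher borrowed energy exist for shorter times.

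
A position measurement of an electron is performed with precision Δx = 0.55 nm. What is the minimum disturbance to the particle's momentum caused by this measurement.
9.587 × 10^-26 kg·m/s

The uncertainty principle implies that measuring position disturbs momentum:
ΔxΔp ≥ ℏ/2

When we measure position with precision Δx, we necessarily introduce a momentum uncertainty:
Δp ≥ ℏ/(2Δx)
Δp_min = (1.055e-34 J·s) / (2 × 5.500e-10 m)
Δp_min = 9.587e-26 kg·m/s

The more precisely we measure position, the greater the momentum disturbance.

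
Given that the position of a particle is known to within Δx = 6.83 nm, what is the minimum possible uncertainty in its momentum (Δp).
7.720 × 10^-27 kg·m/s

Using the Heisenberg uncertainty principle:
ΔxΔp ≥ ℏ/2

The minimum uncertainty in momentum is:
Δp_min = ℏ/(2Δx)
Δp_min = (1.055e-34 J·s) / (2 × 6.830e-09 m)
Δp_min = 7.720e-27 kg·m/s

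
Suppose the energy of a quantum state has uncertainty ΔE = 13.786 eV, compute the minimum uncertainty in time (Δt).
23.872 as

Using the energy-time uncertainty principle:
ΔEΔt ≥ ℏ/2

The minimum uncertainty in time is:
Δt_min = ℏ/(2ΔE)
Δt_min = (1.055e-34 J·s) / (2 × 2.209e-18 J)
Δt_min = 2.387e-17 s = 23.872 as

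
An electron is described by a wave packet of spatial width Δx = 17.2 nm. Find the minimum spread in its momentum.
3.066 × 10^-27 kg·m/s

For a wave packet, the spatial width Δx and momentum spread Δp are related by the uncertainty principle:
ΔxΔp ≥ ℏ/2

The minimum momentum spread is:
Δp_min = ℏ/(2Δx)
Δp_min = (1.055e-34 J·s) / (2 × 1.720e-08 m)
Δp_min = 3.066e-27 kg·m/s

A wave packet cannot have both a well-defined position and well-defined momentum.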